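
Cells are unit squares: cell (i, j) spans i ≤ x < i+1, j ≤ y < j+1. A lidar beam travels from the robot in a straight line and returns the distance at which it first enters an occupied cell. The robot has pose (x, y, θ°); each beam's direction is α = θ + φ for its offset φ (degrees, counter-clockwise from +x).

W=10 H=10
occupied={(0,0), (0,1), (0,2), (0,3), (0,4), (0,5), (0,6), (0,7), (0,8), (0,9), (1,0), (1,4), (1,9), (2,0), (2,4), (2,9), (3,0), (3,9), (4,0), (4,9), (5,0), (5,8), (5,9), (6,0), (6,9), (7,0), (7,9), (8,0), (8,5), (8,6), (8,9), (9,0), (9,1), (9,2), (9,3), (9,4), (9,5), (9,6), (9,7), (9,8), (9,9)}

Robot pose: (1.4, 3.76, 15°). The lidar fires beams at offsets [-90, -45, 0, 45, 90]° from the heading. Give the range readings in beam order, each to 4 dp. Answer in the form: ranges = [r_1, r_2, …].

ranges = [2.8574, 5.5200, 0.9273, 0.2771, 0.2485]

beam 1: φ=-90°, α=285°
  direction (0.2588, -0.9659); cell (1,3); t to first gridline: x 2.3182, y 0.7868 (then +3.8637 / +1.0353)
    (1,2) via y @ 0.7868
    (1,1) via y @ 1.8221
    (2,1) via x @ 2.3182
    (2,0) via y @ 2.8574  # hit
  → r_1 = 2.8574
beam 2: φ=-45°, α=330°
  direction (0.8660, -0.5000); cell (1,3); t to first gridline: x 0.6928, y 1.5200 (then +1.1547 / +2.0000)
    (2,3) via x @ 0.6928
    (2,2) via y @ 1.5200
    (3,2) via x @ 1.8475
    (4,2) via x @ 3.0022
    (4,1) via y @ 3.5200
    (5,1) via x @ 4.1569
    (6,1) via x @ 5.3116
    (6,0) via y @ 5.5200  # hit
  → r_2 = 5.5200
beam 3: φ=0°, α=15°
  direction (0.9659, 0.2588); cell (1,3); t to first gridline: x 0.6212, y 0.9273 (then +1.0353 / +3.8637)
    (2,3) via x @ 0.6212
    (2,4) via y @ 0.9273  # hit
  → r_3 = 0.9273
beam 4: φ=45°, α=60°
  direction (0.5000, 0.8660); cell (1,3); t to first gridline: x 1.2000, y 0.2771 (then +2.0000 / +1.1547)
    (1,4) via y @ 0.2771  # hit
  → r_4 = 0.2771
beam 5: φ=90°, α=105°
  direction (-0.2588, 0.9659); cell (1,3); t to first gridline: x 1.5455, y 0.2485 (then +3.8637 / +1.0353)
    (1,4) via y @ 0.2485  # hit
  → r_5 = 0.2485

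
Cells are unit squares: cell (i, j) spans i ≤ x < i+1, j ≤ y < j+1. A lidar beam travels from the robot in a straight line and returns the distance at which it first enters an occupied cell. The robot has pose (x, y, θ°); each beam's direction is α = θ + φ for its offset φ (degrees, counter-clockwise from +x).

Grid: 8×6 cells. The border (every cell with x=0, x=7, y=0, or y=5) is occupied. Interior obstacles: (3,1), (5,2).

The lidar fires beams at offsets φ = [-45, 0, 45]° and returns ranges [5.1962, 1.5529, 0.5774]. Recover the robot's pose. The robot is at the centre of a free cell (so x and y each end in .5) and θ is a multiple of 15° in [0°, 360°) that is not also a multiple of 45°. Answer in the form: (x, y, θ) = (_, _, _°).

Candidates: 22 free-cell centres × 16 headings = 352 poses. Raycast each; keep the one whose scan matches to 4 dp.
  (1.5, 1.5, 240°): beam 1 = 0.5176 ≠ 5.1962 ✗
  (2.5, 2.5, 120°): beam 1 = 2.5882 ≠ 5.1962 ✗
  (4.5, 1.5, 300°): beam 1 = 0.5176 ≠ 5.1962 ✗
  (5.5, 4.5, 285°): beam 1 = 3.0000 ≠ 5.1962 ✗
  (5.5, 1.5, 120°): beam 1 = 0.5176 ≠ 5.1962 ✗
  …
  (5.5, 1.5, 195°): r_1=5.1962, r_2=1.5529, r_3=0.5774 — all match ✓
No second candidate reproduces the full scan.

(x, y, θ) = (5.5, 1.5, 195°)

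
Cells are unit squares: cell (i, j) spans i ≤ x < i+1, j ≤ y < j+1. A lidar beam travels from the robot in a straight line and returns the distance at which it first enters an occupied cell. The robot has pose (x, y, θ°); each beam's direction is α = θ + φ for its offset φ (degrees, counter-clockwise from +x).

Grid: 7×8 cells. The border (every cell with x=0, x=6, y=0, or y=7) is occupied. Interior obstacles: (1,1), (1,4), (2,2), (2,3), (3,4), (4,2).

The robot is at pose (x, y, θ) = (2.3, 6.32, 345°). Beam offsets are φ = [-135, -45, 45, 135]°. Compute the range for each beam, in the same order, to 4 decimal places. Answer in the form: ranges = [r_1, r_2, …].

ranges = [1.5011, 1.5242, 1.3600, 0.7852]

beam 1: φ=-135°, α=210°
  cosα=-0.8660 sinα=-0.5000 | (2,6) | tMaxX 0.3464 tMaxY 0.6400 | tΔX 1.1547 tΔY 2.0000
    t=0.3464 [x] (1,6)
    t=0.6400 [y] (1,5)
    t=1.5011 [x] (0,5) — stop
  → r_1 = 1.5011
beam 2: φ=-45°, α=300°
  cosα=0.5000 sinα=-0.8660 | (2,6) | tMaxX 1.4000 tMaxY 0.3695 | tΔX 2.0000 tΔY 1.1547
    t=0.3695 [y] (2,5)
    t=1.4000 [x] (3,5)
    t=1.5242 [y] (3,4) — stop
  → r_2 = 1.5242
beam 3: φ=45°, α=30°
  cosα=0.8660 sinα=0.5000 | (2,6) | tMaxX 0.8083 tMaxY 1.3600 | tΔX 1.1547 tΔY 2.0000
    t=0.8083 [x] (3,6)
    t=1.3600 [y] (3,7) — stop
  → r_3 = 1.3600
beam 4: φ=135°, α=120°
  cosα=-0.5000 sinα=0.8660 | (2,6) | tMaxX 0.6000 tMaxY 0.7852 | tΔX 2.0000 tΔY 1.1547
    t=0.6000 [x] (1,6)
    t=0.7852 [y] (1,7) — stop
  → r_4 = 0.7852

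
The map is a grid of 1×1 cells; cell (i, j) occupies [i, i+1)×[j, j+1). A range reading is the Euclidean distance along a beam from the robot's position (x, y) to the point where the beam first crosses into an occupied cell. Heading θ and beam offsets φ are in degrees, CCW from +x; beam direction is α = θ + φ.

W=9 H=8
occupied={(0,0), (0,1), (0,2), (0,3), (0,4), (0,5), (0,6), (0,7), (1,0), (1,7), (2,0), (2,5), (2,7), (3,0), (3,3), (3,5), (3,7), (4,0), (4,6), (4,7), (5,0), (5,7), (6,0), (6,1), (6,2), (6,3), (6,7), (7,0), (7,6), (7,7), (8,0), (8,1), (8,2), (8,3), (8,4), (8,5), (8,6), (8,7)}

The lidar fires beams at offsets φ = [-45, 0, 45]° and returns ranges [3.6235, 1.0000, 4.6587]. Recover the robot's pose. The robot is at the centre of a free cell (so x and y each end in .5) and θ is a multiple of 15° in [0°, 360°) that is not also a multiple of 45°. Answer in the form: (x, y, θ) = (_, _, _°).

(x, y, θ) = (2.5, 2.5, 60°)

Candidates: 34 free-cell centres × 16 headings = 544 poses. Raycast each; keep the one whose scan matches to 4 dp.
  (2.5, 6.5, 195°): beam 1 = 1.0000 ≠ 3.6235 ✗
  (3.5, 6.5, 75°): beam 1 = 0.5774 ≠ 3.6235 ✗
  (3.5, 6.5, 345°): beam 1 = 0.5774 ≠ 3.6235 ✗
  (3.5, 2.5, 75°): beam 1 = 2.8868 ≠ 3.6235 ✗
  …
  (2.5, 2.5, 60°): r_1=3.6235, r_2=1.0000, r_3=4.6587 — all match ✓
Only this pose fits every beam.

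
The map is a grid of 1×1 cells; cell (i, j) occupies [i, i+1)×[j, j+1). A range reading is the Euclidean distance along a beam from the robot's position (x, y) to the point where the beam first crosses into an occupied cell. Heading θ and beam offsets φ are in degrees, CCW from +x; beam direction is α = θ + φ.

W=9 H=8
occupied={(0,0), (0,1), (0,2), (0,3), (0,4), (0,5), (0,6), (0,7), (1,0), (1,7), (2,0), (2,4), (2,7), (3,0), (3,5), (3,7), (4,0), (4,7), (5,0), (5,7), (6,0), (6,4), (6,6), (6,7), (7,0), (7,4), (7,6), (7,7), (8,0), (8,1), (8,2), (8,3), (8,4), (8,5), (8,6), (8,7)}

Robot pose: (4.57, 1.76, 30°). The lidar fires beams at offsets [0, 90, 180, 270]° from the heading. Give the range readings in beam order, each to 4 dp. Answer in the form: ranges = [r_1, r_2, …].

ranges = [3.9606, 3.1400, 1.5200, 0.8776]

beam 1: φ=0°, α=30°
  cosα=0.8660 sinα=0.5000 | (4,1) | tMaxX 0.4965 tMaxY 0.4800 | tΔX 1.1547 tΔY 2.0000
    t=0.4800 [y] (4,2)
    t=0.4965 [x] (5,2)
    t=1.6512 [x] (6,2)
    t=2.4800 [y] (6,3)
    t=2.8059 [x] (7,3)
    t=3.9606 [x] (8,3) — stop
  → r_1 = 3.9606
beam 2: φ=90°, α=120°
  cosα=-0.5000 sinα=0.8660 | (4,1) | tMaxX 1.1400 tMaxY 0.2771 | tΔX 2.0000 tΔY 1.1547
    t=0.2771 [y] (4,2)
    t=1.1400 [x] (3,2)
    t=1.4318 [y] (3,3)
    t=2.5865 [y] (3,4)
    t=3.1400 [x] (2,4) — stop
  → r_2 = 3.1400
beam 3: φ=180°, α=210°
  cosα=-0.8660 sinα=-0.5000 | (4,1) | tMaxX 0.6582 tMaxY 1.5200 | tΔX 1.1547 tΔY 2.0000
    t=0.6582 [x] (3,1)
    t=1.5200 [y] (3,0) — stop
  → r_3 = 1.5200
beam 4: φ=270°, α=300°
  cosα=0.5000 sinα=-0.8660 | (4,1) | tMaxX 0.8600 tMaxY 0.8776 | tΔX 2.0000 tΔY 1.1547
    t=0.8600 [x] (5,1)
    t=0.8776 [y] (5,0) — stop
  → r_4 = 0.8776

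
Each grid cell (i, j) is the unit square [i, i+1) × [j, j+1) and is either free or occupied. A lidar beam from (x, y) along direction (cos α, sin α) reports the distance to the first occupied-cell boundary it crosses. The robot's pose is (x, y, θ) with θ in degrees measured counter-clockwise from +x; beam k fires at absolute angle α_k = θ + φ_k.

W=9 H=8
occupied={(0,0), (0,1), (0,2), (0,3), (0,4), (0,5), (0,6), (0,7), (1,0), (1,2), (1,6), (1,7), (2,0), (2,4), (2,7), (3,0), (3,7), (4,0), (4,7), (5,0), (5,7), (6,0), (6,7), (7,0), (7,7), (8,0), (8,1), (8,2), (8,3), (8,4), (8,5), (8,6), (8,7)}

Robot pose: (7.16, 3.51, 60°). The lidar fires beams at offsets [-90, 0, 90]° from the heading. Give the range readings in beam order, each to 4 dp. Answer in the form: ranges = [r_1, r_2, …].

ranges = [0.9699, 1.6800, 5.9583]

beam 1: φ=-90°, α=330°
  direction (0.8660, -0.5000); cell (7,3); t to first gridline: x 0.9699, y 1.0200 (then +1.1547 / +2.0000)
    (8,3) via x @ 0.9699  # hit
  → r_1 = 0.9699
beam 2: φ=0°, α=60°
  direction (0.5000, 0.8660); cell (7,3); t to first gridline: x 1.6800, y 0.5658 (then +2.0000 / +1.1547)
    (7,4) via y @ 0.5658
    (8,4) via x @ 1.6800  # hit
  → r_2 = 1.6800
beam 3: φ=90°, α=150°
  direction (-0.8660, 0.5000); cell (7,3); t to first gridline: x 0.1848, y 0.9800 (then +1.1547 / +2.0000)
    (6,3) via x @ 0.1848
    (6,4) via y @ 0.9800
    (5,4) via x @ 1.3395
    (4,4) via x @ 2.4942
    (4,5) via y @ 2.9800
    (3,5) via x @ 3.6489
    (2,5) via x @ 4.8036
    (2,6) via y @ 4.9800
    (1,6) via x @ 5.9583  # hit
  → r_3 = 5.9583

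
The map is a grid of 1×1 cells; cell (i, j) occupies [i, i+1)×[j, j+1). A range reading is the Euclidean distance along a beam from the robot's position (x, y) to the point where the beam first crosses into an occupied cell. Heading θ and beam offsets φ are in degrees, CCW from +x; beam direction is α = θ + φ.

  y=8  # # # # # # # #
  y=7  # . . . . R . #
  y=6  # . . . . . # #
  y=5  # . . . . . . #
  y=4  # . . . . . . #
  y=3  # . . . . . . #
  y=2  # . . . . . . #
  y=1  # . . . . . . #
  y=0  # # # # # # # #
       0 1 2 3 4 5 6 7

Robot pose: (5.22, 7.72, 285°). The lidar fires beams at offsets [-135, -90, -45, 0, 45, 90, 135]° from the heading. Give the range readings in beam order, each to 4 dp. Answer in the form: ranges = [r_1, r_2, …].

ranges = [0.5600, 4.3689, 7.7596, 6.8774, 1.4400, 1.0818, 0.3233]

beam 1: φ=-135°, α=150°
  cosα=-0.8660 sinα=0.5000 | (5,7) | tMaxX 0.2540 tMaxY 0.5600 | tΔX 1.1547 tΔY 2.0000
    t=0.2540 [x] (4,7)
    t=0.5600 [y] (4,8) — stop
  → r_1 = 0.5600
beam 2: φ=-90°, α=195°
  cosα=-0.9659 sinα=-0.2588 | (5,7) | tMaxX 0.2278 tMaxY 2.7819 | tΔX 1.0353 tΔY 3.8637
    t=0.2278 [x] (4,7)
    t=1.2630 [x] (3,7)
    t=2.2983 [x] (2,7)
    t=2.7819 [y] (2,6)
    t=3.3336 [x] (1,6)
    t=4.3689 [x] (0,6) — stop
  → r_2 = 4.3689
beam 3: φ=-45°, α=240°
  cosα=-0.5000 sinα=-0.8660 | (5,7) | tMaxX 0.4400 tMaxY 0.8314 | tΔX 2.0000 tΔY 1.1547
    t=0.4400 [x] (4,7)
    t=0.8314 [y] (4,6)
    t=1.9861 [y] (4,5)
    t=2.4400 [x] (3,5)
    t=3.1408 [y] (3,4)
    t=4.2955 [y] (3,3)
    t=4.4400 [x] (2,3)
    t=5.4502 [y] (2,2)
    t=6.4400 [x] (1,2)
    t=6.6049 [y] (1,1)
    t=7.7596 [y] (1,0) — stop
  → r_3 = 7.7596
beam 4: φ=0°, α=285°
  cosα=0.2588 sinα=-0.9659 | (5,7) | tMaxX 3.0137 tMaxY 0.7454 | tΔX 3.8637 tΔY 1.0353
    t=0.7454 [y] (5,6)
    t=1.7807 [y] (5,5)
    t=2.8160 [y] (5,4)
    t=3.0137 [x] (6,4)
    t=3.8512 [y] (6,3)
    t=4.8865 [y] (6,2)
    t=5.9218 [y] (6,1)
    t=6.8774 [x] (7,1) — stop
  → r_4 = 6.8774
beam 5: φ=45°, α=330°
  cosα=0.8660 sinα=-0.5000 | (5,7) | tMaxX 0.9007 tMaxY 1.4400 | tΔX 1.1547 tΔY 2.0000
    t=0.9007 [x] (6,7)
    t=1.4400 [y] (6,6) — stop
  → r_5 = 1.4400
beam 6: φ=90°, α=15°
  cosα=0.9659 sinα=0.2588 | (5,7) | tMaxX 0.8075 tMaxY 1.0818 | tΔX 1.0353 tΔY 3.8637
    t=0.8075 [x] (6,7)
    t=1.0818 [y] (6,8) — stop
  → r_6 = 1.0818
beam 7: φ=135°, α=60°
  cosα=0.5000 sinα=0.8660 | (5,7) | tMaxX 1.5600 tMaxY 0.3233 | tΔX 2.0000 tΔY 1.1547
    t=0.3233 [y] (5,8) — stop
  → r_7 = 0.3233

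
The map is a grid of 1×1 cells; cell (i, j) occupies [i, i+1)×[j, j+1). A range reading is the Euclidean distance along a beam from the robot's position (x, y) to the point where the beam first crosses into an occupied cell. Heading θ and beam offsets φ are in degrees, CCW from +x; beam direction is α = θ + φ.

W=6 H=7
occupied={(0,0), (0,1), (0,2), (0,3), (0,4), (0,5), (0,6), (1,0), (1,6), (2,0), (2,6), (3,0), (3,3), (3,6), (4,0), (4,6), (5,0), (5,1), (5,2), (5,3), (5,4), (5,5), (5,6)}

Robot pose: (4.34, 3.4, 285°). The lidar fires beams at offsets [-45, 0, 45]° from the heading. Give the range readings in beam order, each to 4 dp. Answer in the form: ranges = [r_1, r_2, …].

beam 1: φ=-45°, α=240°
  d=(-0.5000,-0.8660)  start (4,3)  tX=0.6800 tY=0.4619  stride 1/|dx|=2.0000 1/|dy|=1.1547
    cross y-line → (4,2), t=0.4619
    cross x-line → (3,2), t=0.6800
    cross y-line → (3,1), t=1.6166
    cross x-line → (2,1), t=2.6800
    cross y-line → (2,0), t=2.7713 (wall)
  → r_1 = 2.7713
beam 2: φ=0°, α=285°
  d=(0.2588,-0.9659)  start (4,3)  tX=2.5500 tY=0.4141  stride 1/|dx|=3.8637 1/|dy|=1.0353
    cross y-line → (4,2), t=0.4141
    cross y-line → (4,1), t=1.4494
    cross y-line → (4,0), t=2.4847 (wall)
  → r_2 = 2.4847
beam 3: φ=45°, α=330°
  d=(0.8660,-0.5000)  start (4,3)  tX=0.7621 tY=0.8000  stride 1/|dx|=1.1547 1/|dy|=2.0000
    cross x-line → (5,3), t=0.7621 (wall)
  → r_3 = 0.7621

ranges = [2.7713, 2.4847, 0.7621]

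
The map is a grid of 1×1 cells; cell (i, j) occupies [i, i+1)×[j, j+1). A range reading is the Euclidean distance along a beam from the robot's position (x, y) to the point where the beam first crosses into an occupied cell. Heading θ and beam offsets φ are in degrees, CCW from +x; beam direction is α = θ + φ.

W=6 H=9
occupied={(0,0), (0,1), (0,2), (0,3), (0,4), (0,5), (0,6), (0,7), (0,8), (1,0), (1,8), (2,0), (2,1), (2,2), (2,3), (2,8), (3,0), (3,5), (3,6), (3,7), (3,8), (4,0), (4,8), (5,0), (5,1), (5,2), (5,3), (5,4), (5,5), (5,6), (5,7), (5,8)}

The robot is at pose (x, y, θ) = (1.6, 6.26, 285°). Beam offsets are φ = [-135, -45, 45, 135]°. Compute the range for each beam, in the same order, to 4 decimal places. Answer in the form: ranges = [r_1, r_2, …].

ranges = [0.6928, 1.2000, 1.6166, 2.0092]

beam 1: φ=-135°, α=150°
  direction (-0.8660, 0.5000); cell (1,6); t to first gridline: x 0.6928, y 1.4800 (then +1.1547 / +2.0000)
    (0,6) via x @ 0.6928  # hit
  → r_1 = 0.6928
beam 2: φ=-45°, α=240°
  direction (-0.5000, -0.8660); cell (1,6); t to first gridline: x 1.2000, y 0.3002 (then +2.0000 / +1.1547)
    (1,5) via y @ 0.3002
    (0,5) via x @ 1.2000  # hit
  → r_2 = 1.2000
beam 3: φ=45°, α=330°
  direction (0.8660, -0.5000); cell (1,6); t to first gridline: x 0.4619, y 0.5200 (then +1.1547 / +2.0000)
    (2,6) via x @ 0.4619
    (2,5) via y @ 0.5200
    (3,5) via x @ 1.6166  # hit
  → r_3 = 1.6166
beam 4: φ=135°, α=60°
  direction (0.5000, 0.8660); cell (1,6); t to first gridline: x 0.8000, y 0.8545 (then +2.0000 / +1.1547)
    (2,6) via x @ 0.8000
    (2,7) via y @ 0.8545
    (2,8) via y @ 2.0092  # hit
  → r_4 = 2.0092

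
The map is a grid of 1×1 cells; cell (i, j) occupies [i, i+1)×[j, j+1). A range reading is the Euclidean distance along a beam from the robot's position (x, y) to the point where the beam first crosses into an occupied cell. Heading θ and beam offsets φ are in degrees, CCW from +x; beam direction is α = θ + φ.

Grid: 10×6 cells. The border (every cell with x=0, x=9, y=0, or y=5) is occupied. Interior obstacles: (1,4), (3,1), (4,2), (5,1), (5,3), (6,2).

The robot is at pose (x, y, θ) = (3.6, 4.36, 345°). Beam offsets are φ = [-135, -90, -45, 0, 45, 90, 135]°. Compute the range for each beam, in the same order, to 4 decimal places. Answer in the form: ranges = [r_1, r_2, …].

beam 1: φ=-135°, α=210°
  cosα=-0.8660 sinα=-0.5000 | (3,4) | tMaxX 0.6928 tMaxY 0.7200 | tΔX 1.1547 tΔY 2.0000
    t=0.6928 [x] (2,4)
    t=0.7200 [y] (2,3)
    t=1.8475 [x] (1,3)
    t=2.7200 [y] (1,2)
    t=3.0022 [x] (0,2) — stop
  → r_1 = 3.0022
beam 2: φ=-90°, α=255°
  cosα=-0.2588 sinα=-0.9659 | (3,4) | tMaxX 2.3182 tMaxY 0.3727 | tΔX 3.8637 tΔY 1.0353
    t=0.3727 [y] (3,3)
    t=1.4080 [y] (3,2)
    t=2.3182 [x] (2,2)
    t=2.4433 [y] (2,1)
    t=3.4785 [y] (2,0) — stop
  → r_2 = 3.4785
beam 3: φ=-45°, α=300°
  cosα=0.5000 sinα=-0.8660 | (3,4) | tMaxX 0.8000 tMaxY 0.4157 | tΔX 2.0000 tΔY 1.1547
    t=0.4157 [y] (3,3)
    t=0.8000 [x] (4,3)
    t=1.5704 [y] (4,2) — stop
  → r_3 = 1.5704
beam 4: φ=0°, α=345°
  cosα=0.9659 sinα=-0.2588 | (3,4) | tMaxX 0.4141 tMaxY 1.3909 | tΔX 1.0353 tΔY 3.8637
    t=0.4141 [x] (4,4)
    t=1.3909 [y] (4,3)
    t=1.4494 [x] (5,3) — stop
  → r_4 = 1.4494
beam 5: φ=45°, α=30°
  cosα=0.8660 sinα=0.5000 | (3,4) | tMaxX 0.4619 tMaxY 1.2800 | tΔX 1.1547 tΔY 2.0000
    t=0.4619 [x] (4,4)
    t=1.2800 [y] (4,5) — stop
  → r_5 = 1.2800
beam 6: φ=90°, α=75°
  cosα=0.2588 sinα=0.9659 | (3,4) | tMaxX 1.5455 tMaxY 0.6626 | tΔX 3.8637 tΔY 1.0353
    t=0.6626 [y] (3,5) — stop
  → r_6 = 0.6626
beam 7: φ=135°, α=120°
  cosα=-0.5000 sinα=0.8660 | (3,4) | tMaxX 1.2000 tMaxY 0.7390 | tΔX 2.0000 tΔY 1.1547
    t=0.7390 [y] (3,5) — stop
  → r_7 = 0.7390

ranges = [3.0022, 3.4785, 1.5704, 1.4494, 1.2800, 0.6626, 0.7390]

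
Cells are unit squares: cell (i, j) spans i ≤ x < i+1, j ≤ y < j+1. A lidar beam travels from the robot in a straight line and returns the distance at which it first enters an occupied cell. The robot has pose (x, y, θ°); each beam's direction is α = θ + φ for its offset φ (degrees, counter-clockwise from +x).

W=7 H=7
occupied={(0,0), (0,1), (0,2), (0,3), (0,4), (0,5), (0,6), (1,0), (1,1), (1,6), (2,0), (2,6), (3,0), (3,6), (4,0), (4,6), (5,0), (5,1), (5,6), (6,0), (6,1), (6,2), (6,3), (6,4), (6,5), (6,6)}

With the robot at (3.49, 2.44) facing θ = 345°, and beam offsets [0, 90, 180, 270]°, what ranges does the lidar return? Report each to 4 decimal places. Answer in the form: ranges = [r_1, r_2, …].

ranges = [1.7000, 3.6856, 2.5778, 1.4908]

beam 1: φ=0°, α=345°
  dir = (cos 345°, sin 345°) = (0.9659, -0.2588); from cell (3,2)
  next x-line at t=0.5280, next y-line at t=1.7000; Δt_x=1.0353, Δt_y=3.8637
    x: enter (4,2) at t=0.5280
    x: enter (5,2) at t=1.5633
    y: enter (5,1) at t=1.7000 ← occupied
  → r_1 = 1.7000
beam 2: φ=90°, α=75°
  dir = (cos 75°, sin 75°) = (0.2588, 0.9659); from cell (3,2)
  next x-line at t=1.9705, next y-line at t=0.5798; Δt_x=3.8637, Δt_y=1.0353
    y: enter (3,3) at t=0.5798
    y: enter (3,4) at t=1.6150
    x: enter (4,4) at t=1.9705
    y: enter (4,5) at t=2.6503
    y: enter (4,6) at t=3.6856 ← occupied
  → r_2 = 3.6856
beam 3: φ=180°, α=165°
  dir = (cos 165°, sin 165°) = (-0.9659, 0.2588); from cell (3,2)
  next x-line at t=0.5073, next y-line at t=2.1637; Δt_x=1.0353, Δt_y=3.8637
    x: enter (2,2) at t=0.5073
    x: enter (1,2) at t=1.5426
    y: enter (1,3) at t=2.1637
    x: enter (0,3) at t=2.5778 ← occupied
  → r_3 = 2.5778
beam 4: φ=270°, α=255°
  dir = (cos 255°, sin 255°) = (-0.2588, -0.9659); from cell (3,2)
  next x-line at t=1.8932, next y-line at t=0.4555; Δt_x=3.8637, Δt_y=1.0353
    y: enter (3,1) at t=0.4555
    y: enter (3,0) at t=1.4908 ← occupied
  → r_4 = 1.4908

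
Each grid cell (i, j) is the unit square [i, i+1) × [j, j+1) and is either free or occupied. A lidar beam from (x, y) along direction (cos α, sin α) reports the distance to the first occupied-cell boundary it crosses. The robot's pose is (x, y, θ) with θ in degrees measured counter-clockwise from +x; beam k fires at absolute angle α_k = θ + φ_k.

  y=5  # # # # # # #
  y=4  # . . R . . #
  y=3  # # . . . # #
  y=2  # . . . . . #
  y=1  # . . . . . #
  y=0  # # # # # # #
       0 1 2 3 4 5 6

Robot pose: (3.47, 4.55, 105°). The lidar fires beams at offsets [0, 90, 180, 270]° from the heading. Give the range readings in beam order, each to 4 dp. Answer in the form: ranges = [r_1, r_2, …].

ranges = [0.4659, 2.1250, 3.6752, 1.7387]

beam 1: φ=0°, α=105°
  d=(-0.2588,0.9659)  start (3,4)  tX=1.8159 tY=0.4659  stride 1/|dx|=3.8637 1/|dy|=1.0353
    cross y-line → (3,5), t=0.4659 (wall)
  → r_1 = 0.4659
beam 2: φ=90°, α=195°
  d=(-0.9659,-0.2588)  start (3,4)  tX=0.4866 tY=2.1250  stride 1/|dx|=1.0353 1/|dy|=3.8637
    cross x-line → (2,4), t=0.4866
    cross x-line → (1,4), t=1.5219
    cross y-line → (1,3), t=2.1250 (wall)
  → r_2 = 2.1250
beam 3: φ=180°, α=285°
  d=(0.2588,-0.9659)  start (3,4)  tX=2.0478 tY=0.5694  stride 1/|dx|=3.8637 1/|dy|=1.0353
    cross y-line → (3,3), t=0.5694
    cross y-line → (3,2), t=1.6047
    cross x-line → (4,2), t=2.0478
    cross y-line → (4,1), t=2.6400
    cross y-line → (4,0), t=3.6752 (wall)
  → r_3 = 3.6752
beam 4: φ=270°, α=15°
  d=(0.9659,0.2588)  start (3,4)  tX=0.5487 tY=1.7387  stride 1/|dx|=1.0353 1/|dy|=3.8637
    cross x-line → (4,4), t=0.5487
    cross x-line → (5,4), t=1.5840
    cross y-line → (5,5), t=1.7387 (wall)
  → r_4 = 1.7387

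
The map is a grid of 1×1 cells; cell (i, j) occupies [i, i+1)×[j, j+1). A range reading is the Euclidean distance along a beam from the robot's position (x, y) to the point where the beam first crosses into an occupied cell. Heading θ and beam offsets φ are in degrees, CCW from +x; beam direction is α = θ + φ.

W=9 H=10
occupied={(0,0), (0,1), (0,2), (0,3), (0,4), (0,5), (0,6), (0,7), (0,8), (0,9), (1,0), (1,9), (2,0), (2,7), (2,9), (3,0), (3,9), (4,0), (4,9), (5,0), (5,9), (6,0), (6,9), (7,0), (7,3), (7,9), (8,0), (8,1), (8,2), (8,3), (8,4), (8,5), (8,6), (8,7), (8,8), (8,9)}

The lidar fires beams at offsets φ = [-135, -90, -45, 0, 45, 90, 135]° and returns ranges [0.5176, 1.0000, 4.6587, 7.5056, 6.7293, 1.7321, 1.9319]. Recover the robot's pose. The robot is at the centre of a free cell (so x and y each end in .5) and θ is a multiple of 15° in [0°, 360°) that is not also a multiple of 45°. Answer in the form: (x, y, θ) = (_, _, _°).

(x, y, θ) = (1.5, 5.5, 330°)

The pose lattice has 54·16 = 864 candidates. Test each by forward raycasting.
  (5.5, 8.5, 330°): beam 1 = 2.5882 ≠ 0.5176 ✗
  (5.5, 2.5, 330°): beam 1 = 4.6587 ≠ 0.5176 ✗
  (4.5, 8.5, 300°): beam 1 = 1.9319 ≠ 0.5176 ✗
  (1.5, 8.5, 210°): beam 2 = 0.5774 ≠ 1.0000 ✗
  …
  (1.5, 5.5, 330°): r_1=0.5176, r_2=1.0000, r_3=4.6587, r_4=7.5056, r_5=6.7293, r_6=1.7321, r_7=1.9319 — all match ✓
No second candidate reproduces the full scan.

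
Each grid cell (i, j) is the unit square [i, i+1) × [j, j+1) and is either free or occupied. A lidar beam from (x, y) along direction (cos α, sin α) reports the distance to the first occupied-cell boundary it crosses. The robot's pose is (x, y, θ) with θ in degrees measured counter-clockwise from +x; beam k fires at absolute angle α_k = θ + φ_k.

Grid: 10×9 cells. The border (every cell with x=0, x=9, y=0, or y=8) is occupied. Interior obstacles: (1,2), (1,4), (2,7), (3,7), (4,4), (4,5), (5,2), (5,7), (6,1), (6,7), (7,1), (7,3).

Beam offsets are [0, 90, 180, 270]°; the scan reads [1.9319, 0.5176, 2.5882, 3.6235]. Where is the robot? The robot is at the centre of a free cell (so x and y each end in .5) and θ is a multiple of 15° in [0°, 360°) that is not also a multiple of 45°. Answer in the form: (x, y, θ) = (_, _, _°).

(x, y, θ) = (8.5, 5.5, 285°)

The pose lattice has 44·16 = 704 candidates. Test each by forward raycasting.
  (1.5, 5.5, 60°): beam 1 = 1.7321 ≠ 1.9319 ✗
  (7.5, 6.5, 60°): beam 1 = 1.7321 ≠ 1.9319 ✗
  (4.5, 2.5, 300°): beam 1 = 1.7321 ≠ 1.9319 ✗
  …
  (8.5, 5.5, 285°): r_1=1.9319, r_2=0.5176, r_3=2.5882, r_4=3.6235 — all match ✓
Unique over the lattice → pose = (8.5, 5.5, 285°).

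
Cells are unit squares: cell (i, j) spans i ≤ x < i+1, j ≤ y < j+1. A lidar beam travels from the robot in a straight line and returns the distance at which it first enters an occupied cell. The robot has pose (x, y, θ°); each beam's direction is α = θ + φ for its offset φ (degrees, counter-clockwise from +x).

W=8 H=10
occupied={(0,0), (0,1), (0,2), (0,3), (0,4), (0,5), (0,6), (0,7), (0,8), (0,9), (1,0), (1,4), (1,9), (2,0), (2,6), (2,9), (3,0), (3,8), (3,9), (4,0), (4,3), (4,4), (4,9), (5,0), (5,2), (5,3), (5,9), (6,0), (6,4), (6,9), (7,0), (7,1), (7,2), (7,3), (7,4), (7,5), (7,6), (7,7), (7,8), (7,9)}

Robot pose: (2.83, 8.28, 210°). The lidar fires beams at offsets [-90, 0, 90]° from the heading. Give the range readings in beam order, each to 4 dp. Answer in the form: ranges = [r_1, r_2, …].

ranges = [0.8314, 2.1131, 3.7874]

beam 1: φ=-90°, α=120°
  dir = (cos 120°, sin 120°) = (-0.5000, 0.8660); from cell (2,8)
  next x-line at t=1.6600, next y-line at t=0.8314; Δt_x=2.0000, Δt_y=1.1547
    y: enter (2,9) at t=0.8314 ← occupied
  → r_1 = 0.8314
beam 2: φ=0°, α=210°
  dir = (cos 210°, sin 210°) = (-0.8660, -0.5000); from cell (2,8)
  next x-line at t=0.9584, next y-line at t=0.5600; Δt_x=1.1547, Δt_y=2.0000
    y: enter (2,7) at t=0.5600
    x: enter (1,7) at t=0.9584
    x: enter (0,7) at t=2.1131 ← occupied
  → r_2 = 2.1131
beam 3: φ=90°, α=300°
  dir = (cos 300°, sin 300°) = (0.5000, -0.8660); from cell (2,8)
  next x-line at t=0.3400, next y-line at t=0.3233; Δt_x=2.0000, Δt_y=1.1547
    y: enter (2,7) at t=0.3233
    x: enter (3,7) at t=0.3400
    y: enter (3,6) at t=1.4780
    x: enter (4,6) at t=2.3400
    y: enter (4,5) at t=2.6327
    y: enter (4,4) at t=3.7874 ← occupied
  → r_3 = 3.7874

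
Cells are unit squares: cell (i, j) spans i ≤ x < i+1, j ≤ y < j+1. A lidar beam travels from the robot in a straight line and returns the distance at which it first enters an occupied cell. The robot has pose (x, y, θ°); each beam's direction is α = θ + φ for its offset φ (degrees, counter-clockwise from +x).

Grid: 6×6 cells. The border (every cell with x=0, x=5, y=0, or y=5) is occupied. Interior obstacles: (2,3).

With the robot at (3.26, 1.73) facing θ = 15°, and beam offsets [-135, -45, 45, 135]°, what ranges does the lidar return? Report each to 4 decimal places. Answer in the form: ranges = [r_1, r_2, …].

ranges = [0.8429, 1.4600, 3.4800, 2.6096]

beam 1: φ=-135°, α=240°
  dir = (cos 240°, sin 240°) = (-0.5000, -0.8660); from cell (3,1)
  next x-line at t=0.5200, next y-line at t=0.8429; Δt_x=2.0000, Δt_y=1.1547
    x: enter (2,1) at t=0.5200
    y: enter (2,0) at t=0.8429 ← occupied
  → r_1 = 0.8429
beam 2: φ=-45°, α=330°
  dir = (cos 330°, sin 330°) = (0.8660, -0.5000); from cell (3,1)
  next x-line at t=0.8545, next y-line at t=1.4600; Δt_x=1.1547, Δt_y=2.0000
    x: enter (4,1) at t=0.8545
    y: enter (4,0) at t=1.4600 ← occupied
  → r_2 = 1.4600
beam 3: φ=45°, α=60°
  dir = (cos 60°, sin 60°) = (0.5000, 0.8660); from cell (3,1)
  next x-line at t=1.4800, next y-line at t=0.3118; Δt_x=2.0000, Δt_y=1.1547
    y: enter (3,2) at t=0.3118
    y: enter (3,3) at t=1.4665
    x: enter (4,3) at t=1.4800
    y: enter (4,4) at t=2.6212
    x: enter (5,4) at t=3.4800 ← occupied
  → r_3 = 3.4800
beam 4: φ=135°, α=150°
  dir = (cos 150°, sin 150°) = (-0.8660, 0.5000); from cell (3,1)
  next x-line at t=0.3002, next y-line at t=0.5400; Δt_x=1.1547, Δt_y=2.0000
    x: enter (2,1) at t=0.3002
    y: enter (2,2) at t=0.5400
    x: enter (1,2) at t=1.4549
    y: enter (1,3) at t=2.5400
    x: enter (0,3) at t=2.6096 ← occupied
  → r_4 = 2.6096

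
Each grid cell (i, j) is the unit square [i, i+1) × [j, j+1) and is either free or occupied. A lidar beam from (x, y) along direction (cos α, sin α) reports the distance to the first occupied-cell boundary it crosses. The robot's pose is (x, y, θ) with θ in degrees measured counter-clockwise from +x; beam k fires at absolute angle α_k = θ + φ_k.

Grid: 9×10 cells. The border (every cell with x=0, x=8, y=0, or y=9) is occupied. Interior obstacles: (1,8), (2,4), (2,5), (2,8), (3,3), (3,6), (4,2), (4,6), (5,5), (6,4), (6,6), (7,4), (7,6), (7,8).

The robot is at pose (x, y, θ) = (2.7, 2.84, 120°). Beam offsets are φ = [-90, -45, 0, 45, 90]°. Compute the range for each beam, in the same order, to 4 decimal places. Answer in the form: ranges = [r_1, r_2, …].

beam 1: φ=-90°, α=30°
  direction (0.8660, 0.5000); cell (2,2); t to first gridline: x 0.3464, y 0.3200 (then +1.1547 / +2.0000)
    (2,3) via y @ 0.3200
    (3,3) via x @ 0.3464  # hit
  → r_1 = 0.3464
beam 2: φ=-45°, α=75°
  direction (0.2588, 0.9659); cell (2,2); t to first gridline: x 1.1591, y 0.1656 (then +3.8637 / +1.0353)
    (2,3) via y @ 0.1656
    (3,3) via x @ 1.1591  # hit
  → r_2 = 1.1591
beam 3: φ=0°, α=120°
  direction (-0.5000, 0.8660); cell (2,2); t to first gridline: x 1.4000, y 0.1848 (then +2.0000 / +1.1547)
    (2,3) via y @ 0.1848
    (2,4) via y @ 1.3395  # hit
  → r_3 = 1.3395
beam 4: φ=45°, α=165°
  direction (-0.9659, 0.2588); cell (2,2); t to first gridline: x 0.7247, y 0.6182 (then +1.0353 / +3.8637)
    (2,3) via y @ 0.6182
    (1,3) via x @ 0.7247
    (0,3) via x @ 1.7600  # hit
  → r_4 = 1.7600
beam 5: φ=90°, α=210°
  direction (-0.8660, -0.5000); cell (2,2); t to first gridline: x 0.8083, y 1.6800 (then +1.1547 / +2.0000)
    (1,2) via x @ 0.8083
    (1,1) via y @ 1.6800
    (0,1) via x @ 1.9630  # hit
  → r_5 = 1.9630

ranges = [0.3464, 1.1591, 1.3395, 1.7600, 1.9630]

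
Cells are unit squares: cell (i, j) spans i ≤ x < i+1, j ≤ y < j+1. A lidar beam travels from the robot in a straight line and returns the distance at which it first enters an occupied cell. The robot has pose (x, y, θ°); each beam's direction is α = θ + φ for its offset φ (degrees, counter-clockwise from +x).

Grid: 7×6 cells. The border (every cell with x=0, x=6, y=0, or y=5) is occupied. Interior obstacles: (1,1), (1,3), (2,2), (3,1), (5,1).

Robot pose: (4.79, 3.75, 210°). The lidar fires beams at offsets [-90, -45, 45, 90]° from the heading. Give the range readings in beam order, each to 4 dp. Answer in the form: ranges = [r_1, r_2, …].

beam 1: φ=-90°, α=120°
  direction (-0.5000, 0.8660); cell (4,3); t to first gridline: x 1.5800, y 0.2887 (then +2.0000 / +1.1547)
    (4,4) via y @ 0.2887
    (4,5) via y @ 1.4434  # hit
  → r_1 = 1.4434
beam 2: φ=-45°, α=165°
  direction (-0.9659, 0.2588); cell (4,3); t to first gridline: x 0.8179, y 0.9659 (then +1.0353 / +3.8637)
    (3,3) via x @ 0.8179
    (3,4) via y @ 0.9659
    (2,4) via x @ 1.8531
    (1,4) via x @ 2.8884
    (0,4) via x @ 3.9237  # hit
  → r_2 = 3.9237
beam 3: φ=45°, α=255°
  direction (-0.2588, -0.9659); cell (4,3); t to first gridline: x 3.0523, y 0.7765 (then +3.8637 / +1.0353)
    (4,2) via y @ 0.7765
    (4,1) via y @ 1.8117
    (4,0) via y @ 2.8470  # hit
  → r_3 = 2.8470
beam 4: φ=90°, α=300°
  direction (0.5000, -0.8660); cell (4,3); t to first gridline: x 0.4200, y 0.8660 (then +2.0000 / +1.1547)
    (5,3) via x @ 0.4200
    (5,2) via y @ 0.8660
    (5,1) via y @ 2.0207  # hit
  → r_4 = 2.0207

ranges = [1.4434, 3.9237, 2.8470, 2.0207]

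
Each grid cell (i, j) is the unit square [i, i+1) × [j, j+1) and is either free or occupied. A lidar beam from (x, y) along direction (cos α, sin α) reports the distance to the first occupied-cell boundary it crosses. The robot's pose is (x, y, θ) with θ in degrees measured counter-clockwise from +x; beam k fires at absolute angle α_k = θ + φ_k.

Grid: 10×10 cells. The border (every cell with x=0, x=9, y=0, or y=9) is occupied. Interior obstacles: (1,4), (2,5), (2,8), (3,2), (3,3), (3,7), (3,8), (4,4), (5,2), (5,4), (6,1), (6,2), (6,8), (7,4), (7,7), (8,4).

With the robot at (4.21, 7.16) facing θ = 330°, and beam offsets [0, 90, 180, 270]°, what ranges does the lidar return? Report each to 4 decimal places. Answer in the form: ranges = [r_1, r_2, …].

ranges = [4.3200, 2.1246, 0.2425, 2.4200]

beam 1: φ=0°, α=330°
  direction (0.8660, -0.5000); cell (4,7); t to first gridline: x 0.9122, y 0.3200 (then +1.1547 / +2.0000)
    (4,6) via y @ 0.3200
    (5,6) via x @ 0.9122
    (6,6) via x @ 2.0669
    (6,5) via y @ 2.3200
    (7,5) via x @ 3.2216
    (7,4) via y @ 4.3200  # hit
  → r_1 = 4.3200
beam 2: φ=90°, α=60°
  direction (0.5000, 0.8660); cell (4,7); t to first gridline: x 1.5800, y 0.9699 (then +2.0000 / +1.1547)
    (4,8) via y @ 0.9699
    (5,8) via x @ 1.5800
    (5,9) via y @ 2.1246  # hit
  → r_2 = 2.1246
beam 3: φ=180°, α=150°
  direction (-0.8660, 0.5000); cell (4,7); t to first gridline: x 0.2425, y 1.6800 (then +1.1547 / +2.0000)
    (3,7) via x @ 0.2425  # hit
  → r_3 = 0.2425
beam 4: φ=270°, α=240°
  direction (-0.5000, -0.8660); cell (4,7); t to first gridline: x 0.4200, y 0.1848 (then +2.0000 / +1.1547)
    (4,6) via y @ 0.1848
    (3,6) via x @ 0.4200
    (3,5) via y @ 1.3395
    (2,5) via x @ 2.4200  # hit
  → r_4 = 2.4200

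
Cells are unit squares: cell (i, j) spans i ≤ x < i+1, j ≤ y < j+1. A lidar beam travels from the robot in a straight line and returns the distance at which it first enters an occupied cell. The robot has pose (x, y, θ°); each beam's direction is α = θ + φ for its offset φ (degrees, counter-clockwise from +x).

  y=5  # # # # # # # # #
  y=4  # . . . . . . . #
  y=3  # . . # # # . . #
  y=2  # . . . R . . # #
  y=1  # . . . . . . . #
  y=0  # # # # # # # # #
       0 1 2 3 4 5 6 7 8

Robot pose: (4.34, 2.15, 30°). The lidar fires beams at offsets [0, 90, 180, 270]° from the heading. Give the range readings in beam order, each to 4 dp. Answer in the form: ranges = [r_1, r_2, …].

beam 1: φ=0°, α=30°
  cosα=0.8660 sinα=0.5000 | (4,2) | tMaxX 0.7621 tMaxY 1.7000 | tΔX 1.1547 tΔY 2.0000
    t=0.7621 [x] (5,2)
    t=1.7000 [y] (5,3) — stop
  → r_1 = 1.7000
beam 2: φ=90°, α=120°
  cosα=-0.5000 sinα=0.8660 | (4,2) | tMaxX 0.6800 tMaxY 0.9815 | tΔX 2.0000 tΔY 1.1547
    t=0.6800 [x] (3,2)
    t=0.9815 [y] (3,3) — stop
  → r_2 = 0.9815
beam 3: φ=180°, α=210°
  cosα=-0.8660 sinα=-0.5000 | (4,2) | tMaxX 0.3926 tMaxY 0.3000 | tΔX 1.1547 tΔY 2.0000
    t=0.3000 [y] (4,1)
    t=0.3926 [x] (3,1)
    t=1.5473 [x] (2,1)
    t=2.3000 [y] (2,0) — stop
  → r_3 = 2.3000
beam 4: φ=270°, α=300°
  cosα=0.5000 sinα=-0.8660 | (4,2) | tMaxX 1.3200 tMaxY 0.1732 | tΔX 2.0000 tΔY 1.1547
    t=0.1732 [y] (4,1)
    t=1.3200 [x] (5,1)
    t=1.3279 [y] (5,0) — stop
  → r_4 = 1.3279

ranges = [1.7000, 0.9815, 2.3000, 1.3279]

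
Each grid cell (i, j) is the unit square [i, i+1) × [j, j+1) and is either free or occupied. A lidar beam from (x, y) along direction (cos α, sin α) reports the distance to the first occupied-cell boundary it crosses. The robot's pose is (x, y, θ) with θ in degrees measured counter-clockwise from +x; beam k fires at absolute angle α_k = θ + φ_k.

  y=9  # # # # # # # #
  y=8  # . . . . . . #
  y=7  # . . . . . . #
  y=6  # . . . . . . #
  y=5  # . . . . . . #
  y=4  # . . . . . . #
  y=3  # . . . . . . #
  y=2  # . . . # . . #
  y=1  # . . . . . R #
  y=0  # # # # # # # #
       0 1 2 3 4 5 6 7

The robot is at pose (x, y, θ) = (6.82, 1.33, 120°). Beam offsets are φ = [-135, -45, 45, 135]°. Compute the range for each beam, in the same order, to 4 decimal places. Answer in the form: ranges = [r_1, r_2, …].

ranges = [0.1863, 0.6955, 2.5887, 0.3416]

beam 1: φ=-135°, α=345°
  direction (0.9659, -0.2588); cell (6,1); t to first gridline: x 0.1863, y 1.2750 (then +1.0353 / +3.8637)
    (7,1) via x @ 0.1863  # hit
  → r_1 = 0.1863
beam 2: φ=-45°, α=75°
  direction (0.2588, 0.9659); cell (6,1); t to first gridline: x 0.6955, y 0.6936 (then +3.8637 / +1.0353)
    (6,2) via y @ 0.6936
    (7,2) via x @ 0.6955  # hit
  → r_2 = 0.6955
beam 3: φ=45°, α=165°
  direction (-0.9659, 0.2588); cell (6,1); t to first gridline: x 0.8489, y 2.5887 (then +1.0353 / +3.8637)
    (5,1) via x @ 0.8489
    (4,1) via x @ 1.8842
    (4,2) via y @ 2.5887  # hit
  → r_3 = 2.5887
beam 4: φ=135°, α=255°
  direction (-0.2588, -0.9659); cell (6,1); t to first gridline: x 3.1682, y 0.3416 (then +3.8637 / +1.0353)
    (6,0) via y @ 0.3416  # hit
  → r_4 = 0.3416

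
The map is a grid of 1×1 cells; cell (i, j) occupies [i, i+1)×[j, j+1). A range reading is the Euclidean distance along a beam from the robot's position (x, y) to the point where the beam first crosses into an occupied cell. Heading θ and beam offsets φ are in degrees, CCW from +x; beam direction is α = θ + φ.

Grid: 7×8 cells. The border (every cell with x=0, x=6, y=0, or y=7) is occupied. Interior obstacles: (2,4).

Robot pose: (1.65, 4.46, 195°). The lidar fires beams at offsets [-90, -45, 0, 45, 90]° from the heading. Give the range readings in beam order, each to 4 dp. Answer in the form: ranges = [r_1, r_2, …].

beam 1: φ=-90°, α=105°
  cosα=-0.2588 sinα=0.9659 | (1,4) | tMaxX 2.5114 tMaxY 0.5590 | tΔX 3.8637 tΔY 1.0353
    t=0.5590 [y] (1,5)
    t=1.5943 [y] (1,6)
    t=2.5114 [x] (0,6) — stop
  → r_1 = 2.5114
beam 2: φ=-45°, α=150°
  cosα=-0.8660 sinα=0.5000 | (1,4) | tMaxX 0.7506 tMaxY 1.0800 | tΔX 1.1547 tΔY 2.0000
    t=0.7506 [x] (0,4) — stop
  → r_2 = 0.7506
beam 3: φ=0°, α=195°
  cosα=-0.9659 sinα=-0.2588 | (1,4) | tMaxX 0.6729 tMaxY 1.7773 | tΔX 1.0353 tΔY 3.8637
    t=0.6729 [x] (0,4) — stop
  → r_3 = 0.6729
beam 4: φ=45°, α=240°
  cosα=-0.5000 sinα=-0.8660 | (1,4) | tMaxX 1.3000 tMaxY 0.5312 | tΔX 2.0000 tΔY 1.1547
    t=0.5312 [y] (1,3)
    t=1.3000 [x] (0,3) — stop
  → r_4 = 1.3000
beam 5: φ=90°, α=285°
  cosα=0.2588 sinα=-0.9659 | (1,4) | tMaxX 1.3523 tMaxY 0.4762 | tΔX 3.8637 tΔY 1.0353
    t=0.4762 [y] (1,3)
    t=1.3523 [x] (2,3)
    t=1.5115 [y] (2,2)
    t=2.5468 [y] (2,1)
    t=3.5821 [y] (2,0) — stop
  → r_5 = 3.5821

ranges = [2.5114, 0.7506, 0.6729, 1.3000, 3.5821]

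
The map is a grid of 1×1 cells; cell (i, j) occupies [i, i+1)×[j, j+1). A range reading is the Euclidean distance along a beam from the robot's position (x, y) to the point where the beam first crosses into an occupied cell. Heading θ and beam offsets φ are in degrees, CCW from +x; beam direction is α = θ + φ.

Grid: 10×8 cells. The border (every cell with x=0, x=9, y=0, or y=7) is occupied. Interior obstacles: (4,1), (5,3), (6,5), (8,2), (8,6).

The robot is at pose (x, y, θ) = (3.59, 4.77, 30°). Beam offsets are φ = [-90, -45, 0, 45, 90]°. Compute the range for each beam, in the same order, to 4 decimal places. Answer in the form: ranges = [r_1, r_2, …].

ranges = [4.3532, 5.6008, 4.4600, 2.3087, 2.5750]

beam 1: φ=-90°, α=300°
  cosα=0.5000 sinα=-0.8660 | (3,4) | tMaxX 0.8200 tMaxY 0.8891 | tΔX 2.0000 tΔY 1.1547
    t=0.8200 [x] (4,4)
    t=0.8891 [y] (4,3)
    t=2.0438 [y] (4,2)
    t=2.8200 [x] (5,2)
    t=3.1985 [y] (5,1)
    t=4.3532 [y] (5,0) — stop
  → r_1 = 4.3532
beam 2: φ=-45°, α=345°
  cosα=0.9659 sinα=-0.2588 | (3,4) | tMaxX 0.4245 tMaxY 2.9751 | tΔX 1.0353 tΔY 3.8637
    t=0.4245 [x] (4,4)
    t=1.4597 [x] (5,4)
    t=2.4950 [x] (6,4)
    t=2.9751 [y] (6,3)
    t=3.5303 [x] (7,3)
    t=4.5656 [x] (8,3)
    t=5.6008 [x] (9,3) — stop
  → r_2 = 5.6008
beam 3: φ=0°, α=30°
  cosα=0.8660 sinα=0.5000 | (3,4) | tMaxX 0.4734 tMaxY 0.4600 | tΔX 1.1547 tΔY 2.0000
    t=0.4600 [y] (3,5)
    t=0.4734 [x] (4,5)
    t=1.6281 [x] (5,5)
    t=2.4600 [y] (5,6)
    t=2.7828 [x] (6,6)
    t=3.9375 [x] (7,6)
    t=4.4600 [y] (7,7) — stop
  → r_3 = 4.4600
beam 4: φ=45°, α=75°
  cosα=0.2588 sinα=0.9659 | (3,4) | tMaxX 1.5841 tMaxY 0.2381 | tΔX 3.8637 tΔY 1.0353
    t=0.2381 [y] (3,5)
    t=1.2734 [y] (3,6)
    t=1.5841 [x] (4,6)
    t=2.3087 [y] (4,7) — stop
  → r_4 = 2.3087
beam 5: φ=90°, α=120°
  cosα=-0.5000 sinα=0.8660 | (3,4) | tMaxX 1.1800 tMaxY 0.2656 | tΔX 2.0000 tΔY 1.1547
    t=0.2656 [y] (3,5)
    t=1.1800 [x] (2,5)
    t=1.4203 [y] (2,6)
    t=2.5750 [y] (2,7) — stop
  → r_5 = 2.5750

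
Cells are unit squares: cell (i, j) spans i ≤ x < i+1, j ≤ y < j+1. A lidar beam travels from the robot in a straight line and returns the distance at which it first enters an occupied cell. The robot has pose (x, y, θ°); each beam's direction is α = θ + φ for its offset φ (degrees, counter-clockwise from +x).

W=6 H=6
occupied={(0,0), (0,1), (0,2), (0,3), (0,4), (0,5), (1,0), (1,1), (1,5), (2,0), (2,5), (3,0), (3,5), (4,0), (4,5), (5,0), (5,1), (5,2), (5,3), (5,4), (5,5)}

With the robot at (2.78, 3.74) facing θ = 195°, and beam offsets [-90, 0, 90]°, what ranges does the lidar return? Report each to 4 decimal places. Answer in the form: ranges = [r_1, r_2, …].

ranges = [1.3044, 1.8428, 2.8367]

beam 1: φ=-90°, α=105°
  direction (-0.2588, 0.9659); cell (2,3); t to first gridline: x 3.0137, y 0.2692 (then +3.8637 / +1.0353)
    (2,4) via y @ 0.2692
    (2,5) via y @ 1.3044  # hit
  → r_1 = 1.3044
beam 2: φ=0°, α=195°
  direction (-0.9659, -0.2588); cell (2,3); t to first gridline: x 0.8075, y 2.8591 (then +1.0353 / +3.8637)
    (1,3) via x @ 0.8075
    (0,3) via x @ 1.8428  # hit
  → r_2 = 1.8428
beam 3: φ=90°, α=285°
  direction (0.2588, -0.9659); cell (2,3); t to first gridline: x 0.8500, y 0.7661 (then +3.8637 / +1.0353)
    (2,2) via y @ 0.7661
    (3,2) via x @ 0.8500
    (3,1) via y @ 1.8014
    (3,0) via y @ 2.8367  # hit
  → r_3 = 2.8367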